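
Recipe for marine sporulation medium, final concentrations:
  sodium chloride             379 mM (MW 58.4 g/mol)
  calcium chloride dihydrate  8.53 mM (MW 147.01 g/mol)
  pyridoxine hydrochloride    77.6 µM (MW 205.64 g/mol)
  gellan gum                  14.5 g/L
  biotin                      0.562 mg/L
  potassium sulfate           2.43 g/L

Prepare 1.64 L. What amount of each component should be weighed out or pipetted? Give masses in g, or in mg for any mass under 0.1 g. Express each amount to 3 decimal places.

Scale factor relative to 1 L: 1.64.
sodium chloride: 379 mmol/L × 58.4 g/mol × 1.64 L ÷ 1000 = 36.299 g
calcium chloride dihydrate: 8.53 mmol/L × 147.01 g/mol × 1.64 L ÷ 1000 = 2.057 g
pyridoxine hydrochloride: 77.6 µmol/L × 205.64 g/mol × 1.64 L ÷ 1000 = 26.171 mg
gellan gum: 14.5 g/L × 1.64 L = 23.780 g
biotin: 0.562 mg/L × 1.64 L = 0.922 mg
potassium sulfate: 2.43 g/L × 1.64 L = 3.985 g

sodium chloride 36.299 g; calcium chloride dihydrate 2.057 g; pyridoxine hydrochloride 26.171 mg; gellan gum 23.780 g; biotin 0.922 mg; potassium sulfate 3.985 g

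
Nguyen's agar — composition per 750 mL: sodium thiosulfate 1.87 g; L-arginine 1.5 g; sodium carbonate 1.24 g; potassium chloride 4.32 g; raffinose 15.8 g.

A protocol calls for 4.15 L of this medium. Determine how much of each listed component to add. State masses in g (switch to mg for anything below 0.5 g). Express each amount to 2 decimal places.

Ratio of target to recipe volume: 4150 / 750 = 5.53333.
sodium thiosulfate: 1.87 g × (4150 mL / 750 mL) = 10.35 g
L-arginine: 1.5 g × (4150 mL / 750 mL) = 8.30 g
sodium carbonate: 1.24 g × (4150 mL / 750 mL) = 6.86 g
potassium chloride: 4.32 g × (4150 mL / 750 mL) = 23.90 g
raffinose: 15.8 g × (4150 mL / 750 mL) = 87.43 g

sodium thiosulfate 10.35 g; L-arginine 8.30 g; sodium carbonate 6.86 g; potassium chloride 23.90 g; raffinose 87.43 g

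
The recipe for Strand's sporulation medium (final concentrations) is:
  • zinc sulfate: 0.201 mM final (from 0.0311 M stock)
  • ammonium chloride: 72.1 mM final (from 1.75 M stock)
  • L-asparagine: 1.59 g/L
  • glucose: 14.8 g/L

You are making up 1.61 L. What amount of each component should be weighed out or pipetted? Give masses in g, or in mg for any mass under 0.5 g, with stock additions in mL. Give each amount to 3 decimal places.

zinc sulfate 10.405 mL; ammonium chloride 66.332 mL; L-asparagine 2.560 g; glucose 23.828 g

Scale factor relative to 1 L: 1.61.
zinc sulfate: C1V1 = C2V2 → 0.201 mM × 1610 mL ÷ 31.1 mM = 10.405 mL
ammonium chloride: C1V1 = C2V2 → 72.1 mM × 1610 mL ÷ 1750 mM = 66.332 mL
L-asparagine: 1.59 g/L × 1.61 L = 2.560 g
glucose: 14.8 g/L × 1.61 L = 23.828 g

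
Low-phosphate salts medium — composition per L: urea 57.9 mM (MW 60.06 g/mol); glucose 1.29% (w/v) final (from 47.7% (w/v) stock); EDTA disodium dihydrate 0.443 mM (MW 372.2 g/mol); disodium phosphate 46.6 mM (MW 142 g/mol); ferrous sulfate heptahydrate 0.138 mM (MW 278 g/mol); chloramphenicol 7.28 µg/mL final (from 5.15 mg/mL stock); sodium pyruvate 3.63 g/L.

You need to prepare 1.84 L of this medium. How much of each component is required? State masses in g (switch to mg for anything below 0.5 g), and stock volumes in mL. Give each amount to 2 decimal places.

urea 6.40 g; glucose 49.76 mL; EDTA disodium dihydrate 303.39 mg; disodium phosphate 12.18 g; ferrous sulfate heptahydrate 70.59 mg; chloramphenicol 2.60 mL; sodium pyruvate 6.68 g

Working volume: 1.84 L.
urea: 57.9 mmol/L × 60.06 g/mol × 1.84 L ÷ 1000 = 6.40 g
glucose: V = C2·V2/C1 = 1.29% ÷ 47.7% × 1840 mL = 49.76 mL
EDTA disodium dihydrate: 0.443 mmol/L × 372.2 mg/mmol × 1.84 L = 303.39 mg
disodium phosphate: 46.6 mmol/L × 142 g/mol × 1.84 L ÷ 1000 = 12.18 g
ferrous sulfate heptahydrate: 0.138 mmol/L × 278 mg/mmol × 1.84 L = 70.59 mg
chloramphenicol: C1V1 = C2V2 → 7.28 µg/mL × 1840 mL ÷ 5150 µg/mL = 2.60 mL
sodium pyruvate: 3.63 g/L × 1.84 L = 6.68 g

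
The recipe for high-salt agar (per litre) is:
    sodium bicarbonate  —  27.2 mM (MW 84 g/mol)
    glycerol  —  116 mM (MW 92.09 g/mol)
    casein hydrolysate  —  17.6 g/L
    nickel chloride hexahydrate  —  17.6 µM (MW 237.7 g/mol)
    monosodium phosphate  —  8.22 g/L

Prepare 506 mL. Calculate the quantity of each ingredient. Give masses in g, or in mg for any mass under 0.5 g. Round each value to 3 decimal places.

sodium bicarbonate 1.156 g; glycerol 5.405 g; casein hydrolysate 8.906 g; nickel chloride hexahydrate 2.117 mg; monosodium phosphate 4.159 g

Working volume: 506 mL = 0.506 L.
sodium bicarbonate: 27.2 mmol/L × 84 g/mol × 0.506 L ÷ 1000 = 1.156 g
glycerol: 116 mmol/L × 92.09 g/mol × 0.506 L ÷ 1000 = 5.405 g
casein hydrolysate: 17.6 g/L × 0.506 L = 8.906 g
nickel chloride hexahydrate: 17.6 µmol/L × 237.7 g/mol × 0.506 L ÷ 1000 = 2.117 mg
monosodium phosphate: 8.22 g/L × 0.506 L = 4.159 g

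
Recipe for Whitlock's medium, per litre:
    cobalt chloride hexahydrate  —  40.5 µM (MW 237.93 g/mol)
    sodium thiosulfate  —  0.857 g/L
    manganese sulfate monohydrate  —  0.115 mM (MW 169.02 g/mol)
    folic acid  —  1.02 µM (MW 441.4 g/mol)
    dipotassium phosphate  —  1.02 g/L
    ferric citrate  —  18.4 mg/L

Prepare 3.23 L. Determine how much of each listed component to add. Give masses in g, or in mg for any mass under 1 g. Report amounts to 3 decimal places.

Working volume: 3.23 L.
cobalt chloride hexahydrate: 40.5 µmol/L × 237.93 g/mol × 3.23 L ÷ 1000 = 31.125 mg
sodium thiosulfate: 0.857 g/L × 3.23 L = 2.768 g
manganese sulfate monohydrate: 0.115 mmol/L × 169.02 mg/mmol × 3.23 L = 62.782 mg
folic acid: 1.02 µmol/L × 441.4 g/mol × 3.23 L ÷ 1000 = 1.454 mg
dipotassium phosphate: 1.02 g/L × 3.23 L = 3.295 g
ferric citrate: 18.4 mg/L × 3.23 L = 59.432 mg

cobalt chloride hexahydrate 31.125 mg; sodium thiosulfate 2.768 g; manganese sulfate monohydrate 62.782 mg; folic acid 1.454 mg; dipotassium phosphate 3.295 g; ferric citrate 59.432 mg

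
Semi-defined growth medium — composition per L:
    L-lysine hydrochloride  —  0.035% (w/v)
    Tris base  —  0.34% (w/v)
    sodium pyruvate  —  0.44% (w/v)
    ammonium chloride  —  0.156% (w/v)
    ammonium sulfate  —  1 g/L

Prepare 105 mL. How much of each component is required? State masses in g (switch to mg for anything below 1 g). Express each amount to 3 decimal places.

Scale factor relative to 1 L: 0.105.
L-lysine hydrochloride: 0.035% w/v = 0.35 g/L → 0.35 × 0.105 L = 0.03675 g = 36.750 mg
Tris base: 0.34% w/v = 3.4 g/L → 3.4 × 0.105 L = 0.357 g = 357.000 mg
sodium pyruvate: 0.44% w/v = 4.4 g/L → 4.4 × 0.105 L = 0.462 g = 462.000 mg
ammonium chloride: 0.156 g per 100 mL × 105 mL ÷ 100 = 0.1638 g = 163.800 mg
ammonium sulfate: 1 g/L × 0.105 L = 0.105 g = 105.000 mg

L-lysine hydrochloride 36.750 mg; Tris base 357.000 mg; sodium pyruvate 462.000 mg; ammonium chloride 163.800 mg; ammonium sulfate 105.000 mg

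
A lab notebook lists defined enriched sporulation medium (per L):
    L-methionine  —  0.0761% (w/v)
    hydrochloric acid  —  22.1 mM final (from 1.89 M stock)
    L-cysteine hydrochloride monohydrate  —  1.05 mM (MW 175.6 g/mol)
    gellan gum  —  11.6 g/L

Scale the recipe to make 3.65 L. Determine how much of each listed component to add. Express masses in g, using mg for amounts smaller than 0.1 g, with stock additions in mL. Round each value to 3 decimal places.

Working volume: 3.65 L.
L-methionine: 0.0761 g per 100 mL × 3650 mL ÷ 100 = 2.778 g
hydrochloric acid: dilute stock: 22.1 mM × 3650 mL ÷ 1890 mM = 42.680 mL
L-cysteine hydrochloride monohydrate: 1.05 mmol/L × 175.6 g/mol × 3.65 L ÷ 1000 = 0.673 g
gellan gum: 11.6 g/L × 3.65 L = 42.340 g

L-methionine 2.778 g; hydrochloric acid 42.680 mL; L-cysteine hydrochloride monohydrate 0.673 g; gellan gum 42.340 g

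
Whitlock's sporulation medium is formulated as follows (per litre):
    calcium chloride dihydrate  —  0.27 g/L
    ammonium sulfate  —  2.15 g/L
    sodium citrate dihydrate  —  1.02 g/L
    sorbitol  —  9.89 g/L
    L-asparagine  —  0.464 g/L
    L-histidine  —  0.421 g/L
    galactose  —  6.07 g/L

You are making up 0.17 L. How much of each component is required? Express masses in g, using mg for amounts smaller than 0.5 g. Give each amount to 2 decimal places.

Working volume: 0.17 L.
calcium chloride dihydrate: 0.27 g/L × 0.17 L = 0.0459 g = 45.90 mg
ammonium sulfate: 2.15 g/L × 0.17 L = 0.3655 g = 365.50 mg
sodium citrate dihydrate: 1.02 g/L × 0.17 L = 0.1734 g = 173.40 mg
sorbitol: 9.89 g/L × 0.17 L = 1.68 g
L-asparagine: 0.464 g/L × 0.17 L = 0.07888 g = 78.88 mg
L-histidine: 0.421 g/L × 0.17 L = 0.07157 g = 71.57 mg
galactose: 6.07 g/L × 0.17 L = 1.03 g

calcium chloride dihydrate 45.90 mg; ammonium sulfate 365.50 mg; sodium citrate dihydrate 173.40 mg; sorbitol 1.68 g; L-asparagine 78.88 mg; L-histidine 71.57 mg; galactose 1.03 g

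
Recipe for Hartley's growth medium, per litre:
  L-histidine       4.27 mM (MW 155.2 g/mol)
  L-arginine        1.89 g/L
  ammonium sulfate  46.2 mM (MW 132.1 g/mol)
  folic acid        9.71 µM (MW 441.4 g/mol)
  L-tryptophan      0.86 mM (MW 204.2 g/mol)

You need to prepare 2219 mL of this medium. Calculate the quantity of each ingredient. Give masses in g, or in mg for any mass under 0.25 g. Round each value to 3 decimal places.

Scale factor relative to 1 L: 2.219.
L-histidine: 4.27 mmol/L × 155.2 g/mol × 2.219 L ÷ 1000 = 1.471 g
L-arginine: 1.89 g/L × 2.219 L = 4.194 g
ammonium sulfate: 46.2 mmol/L × 132.1 g/mol × 2.219 L ÷ 1000 = 13.543 g
folic acid: 9.71 µmol/L × 441.4 g/mol × 2.219 L ÷ 1000 = 9.511 mg
L-tryptophan: 0.86 mmol/L × 204.2 g/mol × 2.219 L ÷ 1000 = 0.390 g

L-histidine 1.471 g; L-arginine 4.194 g; ammonium sulfate 13.543 g; folic acid 9.511 mg; L-tryptophan 0.390 g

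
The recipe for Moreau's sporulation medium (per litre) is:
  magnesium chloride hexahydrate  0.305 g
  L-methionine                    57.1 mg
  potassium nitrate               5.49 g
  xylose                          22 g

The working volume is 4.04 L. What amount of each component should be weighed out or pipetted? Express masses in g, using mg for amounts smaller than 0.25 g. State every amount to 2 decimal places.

Scale factor = 4040 mL / 1000 mL = 4.04.
magnesium chloride hexahydrate: 0.305 g × (4040 mL / 1000 mL) = 1.23 g
L-methionine: 57.1 mg × (4040 mL / 1000 mL) = 230.68 mg
potassium nitrate: 5.49 g × (4040 mL / 1000 mL) = 22.18 g
xylose: 22 g × (4040 mL / 1000 mL) = 88.88 g

magnesium chloride hexahydrate 1.23 g; L-methionine 230.68 mg; potassium nitrate 22.18 g; xylose 88.88 g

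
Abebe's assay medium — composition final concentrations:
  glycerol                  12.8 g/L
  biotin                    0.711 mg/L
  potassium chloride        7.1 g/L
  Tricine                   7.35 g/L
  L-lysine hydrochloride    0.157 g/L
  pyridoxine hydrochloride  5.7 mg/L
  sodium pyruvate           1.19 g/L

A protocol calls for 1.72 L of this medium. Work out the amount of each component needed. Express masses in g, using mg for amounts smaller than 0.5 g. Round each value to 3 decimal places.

glycerol 22.016 g; biotin 1.223 mg; potassium chloride 12.212 g; Tricine 12.642 g; L-lysine hydrochloride 270.040 mg; pyridoxine hydrochloride 9.804 mg; sodium pyruvate 2.047 g

Scale factor relative to 1 L: 1.72.
glycerol: 12.8 g/L × 1.72 L = 22.016 g
biotin: 0.711 mg/L × 1.72 L = 1.223 mg
potassium chloride: 7.1 g/L × 1.72 L = 12.212 g
Tricine: 7.35 g/L × 1.72 L = 12.642 g
L-lysine hydrochloride: 0.157 g/L × 1.72 L = 0.27004 g = 270.040 mg
pyridoxine hydrochloride: 5.7 mg/L × 1.72 L = 9.804 mg
sodium pyruvate: 1.19 g/L × 1.72 L = 2.047 g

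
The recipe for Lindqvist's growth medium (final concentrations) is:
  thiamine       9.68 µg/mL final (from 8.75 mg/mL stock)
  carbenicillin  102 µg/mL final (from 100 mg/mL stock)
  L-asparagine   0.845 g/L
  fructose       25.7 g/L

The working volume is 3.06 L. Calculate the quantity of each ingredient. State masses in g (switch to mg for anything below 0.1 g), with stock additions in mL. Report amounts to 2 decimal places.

Working volume: 3.06 L.
thiamine: C1V1 = C2V2 → 9.68 µg/mL × 3060 mL ÷ 8750 µg/mL = 3.39 mL
carbenicillin: V = C2·V2/C1 = 102 µg/mL × 3060 mL ÷ 100000 µg/mL = 3.12 mL
L-asparagine: 0.845 g/L × 3.06 L = 2.59 g
fructose: 25.7 g/L × 3.06 L = 78.64 g

thiamine 3.39 mL; carbenicillin 3.12 mL; L-asparagine 2.59 g; fructose 78.64 g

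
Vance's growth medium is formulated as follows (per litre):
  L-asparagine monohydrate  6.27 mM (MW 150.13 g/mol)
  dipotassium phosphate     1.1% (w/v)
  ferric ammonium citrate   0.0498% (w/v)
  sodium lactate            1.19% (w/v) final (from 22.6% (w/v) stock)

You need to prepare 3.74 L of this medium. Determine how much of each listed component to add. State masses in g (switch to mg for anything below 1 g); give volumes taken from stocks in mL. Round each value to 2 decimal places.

Working volume: 3.74 L.
L-asparagine monohydrate: 6.27 mmol/L × 150.13 g/mol × 3.74 L ÷ 1000 = 3.52 g
dipotassium phosphate: 1.1 g per 100 mL × 3740 mL ÷ 100 = 41.14 g
ferric ammonium citrate: 0.0498 g per 100 mL × 3740 mL ÷ 100 = 1.86 g
sodium lactate: dilute stock: 1.19% ÷ 22.6% × 3740 mL = 196.93 mL

L-asparagine monohydrate 3.52 g; dipotassium phosphate 41.14 g; ferric ammonium citrate 1.86 g; sodium lactate 196.93 mL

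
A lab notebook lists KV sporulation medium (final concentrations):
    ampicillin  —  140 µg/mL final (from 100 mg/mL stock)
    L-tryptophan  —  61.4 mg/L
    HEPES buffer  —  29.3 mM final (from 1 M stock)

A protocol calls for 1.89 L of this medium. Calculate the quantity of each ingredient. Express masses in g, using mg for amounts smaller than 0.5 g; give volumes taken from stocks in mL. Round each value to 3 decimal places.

Working volume: 1.89 L.
ampicillin: dilute stock: 140 µg/mL × 1890 mL ÷ 100000 µg/mL = 2.646 mL
L-tryptophan: 61.4 mg/L × 1.89 L = 116.046 mg
HEPES buffer: dilute stock: 29.3 mM × 1890 mL ÷ 1000 mM = 55.377 mL

ampicillin 2.646 mL; L-tryptophan 116.046 mg; HEPES buffer 55.377 mL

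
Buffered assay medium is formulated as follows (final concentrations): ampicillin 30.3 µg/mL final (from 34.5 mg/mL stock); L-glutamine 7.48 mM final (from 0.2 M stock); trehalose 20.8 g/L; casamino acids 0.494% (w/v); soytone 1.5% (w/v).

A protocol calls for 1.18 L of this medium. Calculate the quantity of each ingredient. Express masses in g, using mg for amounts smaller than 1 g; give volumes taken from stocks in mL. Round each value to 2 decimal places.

Scale factor relative to 1 L: 1.18.
ampicillin: C1V1 = C2V2 → 30.3 µg/mL × 1180 mL ÷ 34500 µg/mL = 1.04 mL
L-glutamine: C1V1 = C2V2 → 7.48 mM × 1180 mL ÷ 200 mM = 44.13 mL
trehalose: 20.8 g/L × 1.18 L = 24.54 g
casamino acids: 0.494 g per 100 mL × 1180 mL ÷ 100 = 5.83 g
soytone: 1.5 g per 100 mL × 1180 mL ÷ 100 = 17.70 g

ampicillin 1.04 mL; L-glutamine 44.13 mL; trehalose 24.54 g; casamino acids 5.83 g; soytone 17.70 g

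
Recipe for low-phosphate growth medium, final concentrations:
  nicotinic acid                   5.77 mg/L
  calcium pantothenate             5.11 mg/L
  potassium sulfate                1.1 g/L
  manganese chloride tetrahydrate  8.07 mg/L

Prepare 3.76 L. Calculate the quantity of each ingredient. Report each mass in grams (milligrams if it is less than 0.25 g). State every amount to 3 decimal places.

Scale factor relative to 1 L: 3.76.
nicotinic acid: 5.77 mg/L × 3.76 L = 21.695 mg
calcium pantothenate: 5.11 mg/L × 3.76 L = 19.214 mg
potassium sulfate: 1.1 g/L × 3.76 L = 4.136 g
manganese chloride tetrahydrate: 8.07 mg/L × 3.76 L = 30.343 mg

nicotinic acid 21.695 mg; calcium pantothenate 19.214 mg; potassium sulfate 4.136 g; manganese chloride tetrahydrate 30.343 mg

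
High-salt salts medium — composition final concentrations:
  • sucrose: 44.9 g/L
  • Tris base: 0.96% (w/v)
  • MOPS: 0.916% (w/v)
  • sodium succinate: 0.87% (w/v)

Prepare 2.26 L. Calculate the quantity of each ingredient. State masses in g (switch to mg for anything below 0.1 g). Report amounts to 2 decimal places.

sucrose 101.47 g; Tris base 21.70 g; MOPS 20.70 g; sodium succinate 19.66 g

Scale factor relative to 1 L: 2.26.
sucrose: 44.9 g/L × 2.26 L = 101.47 g
Tris base: 0.96% w/v = 9.6 g/L → 9.6 × 2.26 L = 21.70 g
MOPS: 0.916 g per 100 mL × 2260 mL ÷ 100 = 20.70 g
sodium succinate: 0.87% w/v = 8.7 g/L → 8.7 × 2.26 L = 19.66 g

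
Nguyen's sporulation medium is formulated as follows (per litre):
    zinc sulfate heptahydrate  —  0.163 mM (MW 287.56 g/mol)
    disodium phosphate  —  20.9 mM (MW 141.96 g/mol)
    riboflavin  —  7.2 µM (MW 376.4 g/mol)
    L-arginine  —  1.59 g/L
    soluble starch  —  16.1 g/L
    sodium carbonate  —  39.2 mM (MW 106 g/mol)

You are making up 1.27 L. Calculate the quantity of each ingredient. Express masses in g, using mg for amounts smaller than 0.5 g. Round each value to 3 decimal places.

Scale factor relative to 1 L: 1.27.
zinc sulfate heptahydrate: 0.163 mmol/L × 287.56 mg/mmol × 1.27 L = 59.528 mg
disodium phosphate: 20.9 mmol/L × 141.96 g/mol × 1.27 L ÷ 1000 = 3.768 g
riboflavin: 7.2 µmol/L × 376.4 g/mol × 1.27 L ÷ 1000 = 3.442 mg
L-arginine: 1.59 g/L × 1.27 L = 2.019 g
soluble starch: 16.1 g/L × 1.27 L = 20.447 g
sodium carbonate: 39.2 mmol/L × 106 g/mol × 1.27 L ÷ 1000 = 5.277 g

zinc sulfate heptahydrate 59.528 mg; disodium phosphate 3.768 g; riboflavin 3.442 mg; L-arginine 2.019 g; soluble starch 20.447 g; sodium carbonate 5.277 g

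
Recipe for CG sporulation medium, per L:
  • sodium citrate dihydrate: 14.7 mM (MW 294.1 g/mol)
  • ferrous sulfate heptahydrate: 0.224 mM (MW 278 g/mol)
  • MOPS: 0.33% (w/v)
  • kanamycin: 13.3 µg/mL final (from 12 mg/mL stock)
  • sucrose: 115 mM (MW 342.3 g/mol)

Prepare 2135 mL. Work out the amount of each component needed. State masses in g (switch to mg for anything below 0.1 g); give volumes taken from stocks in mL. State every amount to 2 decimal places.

Scale factor relative to 1 L: 2.135.
sodium citrate dihydrate: 14.7 mmol/L × 294.1 g/mol × 2.135 L ÷ 1000 = 9.23 g
ferrous sulfate heptahydrate: 0.224 mmol/L × 278 g/mol × 2.135 L ÷ 1000 = 0.13 g
MOPS: 0.33 g per 100 mL × 2135 mL ÷ 100 = 7.05 g
kanamycin: dilute stock: 13.3 µg/mL × 2135 mL ÷ 12000 µg/mL = 2.37 mL
sucrose: 115 mmol/L × 342.3 g/mol × 2.135 L ÷ 1000 = 84.04 g

sodium citrate dihydrate 9.23 g; ferrous sulfate heptahydrate 0.13 g; MOPS 7.05 g; kanamycin 2.37 mL; sucrose 84.04 g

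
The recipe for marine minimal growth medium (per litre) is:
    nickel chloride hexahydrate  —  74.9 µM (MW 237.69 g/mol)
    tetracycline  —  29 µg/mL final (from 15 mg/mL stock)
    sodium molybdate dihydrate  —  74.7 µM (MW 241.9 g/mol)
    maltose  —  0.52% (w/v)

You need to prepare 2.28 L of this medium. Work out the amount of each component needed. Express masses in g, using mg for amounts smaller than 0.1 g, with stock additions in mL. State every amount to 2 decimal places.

nickel chloride hexahydrate 40.59 mg; tetracycline 4.41 mL; sodium molybdate dihydrate 41.20 mg; maltose 11.86 g

Working volume: 2.28 L.
nickel chloride hexahydrate: 74.9 µmol/L × 237.69 g/mol × 2.28 L ÷ 1000 = 40.59 mg
tetracycline: dilute stock: 29 µg/mL × 2280 mL ÷ 15000 µg/mL = 4.41 mL
sodium molybdate dihydrate: 74.7 µmol/L × 241.9 g/mol × 2.28 L ÷ 1000 = 41.20 mg
maltose: 0.52% w/v = 5.2 g/L → 5.2 × 2.28 L = 11.86 g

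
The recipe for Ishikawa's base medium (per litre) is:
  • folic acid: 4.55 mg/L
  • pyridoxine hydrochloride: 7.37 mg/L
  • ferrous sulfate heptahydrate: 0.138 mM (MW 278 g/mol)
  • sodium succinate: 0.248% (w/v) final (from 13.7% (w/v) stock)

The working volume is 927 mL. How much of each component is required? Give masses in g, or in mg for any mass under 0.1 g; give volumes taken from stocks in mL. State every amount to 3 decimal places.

folic acid 4.218 mg; pyridoxine hydrochloride 6.832 mg; ferrous sulfate heptahydrate 35.563 mg; sodium succinate 16.781 mL

Scale factor relative to 1 L: 0.927.
folic acid: 4.55 mg/L × 0.927 L = 4.218 mg
pyridoxine hydrochloride: 7.37 mg/L × 0.927 L = 6.832 mg
ferrous sulfate heptahydrate: 0.138 mmol/L × 278 mg/mmol × 0.927 L = 35.563 mg
sodium succinate: dilute stock: 0.248% ÷ 13.7% × 927 mL = 16.781 mL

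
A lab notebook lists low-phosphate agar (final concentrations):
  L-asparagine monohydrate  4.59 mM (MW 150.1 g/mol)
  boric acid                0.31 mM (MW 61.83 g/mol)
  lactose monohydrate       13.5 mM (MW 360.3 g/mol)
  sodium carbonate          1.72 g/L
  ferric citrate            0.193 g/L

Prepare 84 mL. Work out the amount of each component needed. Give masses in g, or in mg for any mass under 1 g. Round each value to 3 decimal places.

Working volume: 84 mL = 0.084 L.
L-asparagine monohydrate: 4.59 mmol/L × 150.1 mg/mmol × 0.084 L = 57.873 mg
boric acid: 0.31 mmol/L × 61.83 mg/mmol × 0.084 L = 1.610 mg
lactose monohydrate: 13.5 mmol/L × 360.3 mg/mmol × 0.084 L = 408.580 mg
sodium carbonate: 1.72 g/L × 0.084 L = 0.14448 g = 144.480 mg
ferric citrate: 0.193 g/L × 0.084 L = 0.016212 g = 16.212 mg

L-asparagine monohydrate 57.873 mg; boric acid 1.610 mg; lactose monohydrate 408.580 mg; sodium carbonate 144.480 mg; ferric citrate 16.212 mg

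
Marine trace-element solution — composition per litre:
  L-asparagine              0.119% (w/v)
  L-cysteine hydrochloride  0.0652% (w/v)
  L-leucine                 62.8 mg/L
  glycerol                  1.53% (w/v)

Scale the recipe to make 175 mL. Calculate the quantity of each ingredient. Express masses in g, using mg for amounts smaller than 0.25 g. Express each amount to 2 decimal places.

Working volume: 175 mL = 0.175 L.
L-asparagine: 0.119% w/v = 1.19 g/L → 1.19 × 0.175 L = 0.20825 g = 208.25 mg
L-cysteine hydrochloride: 0.0652 g per 100 mL × 175 mL ÷ 100 = 0.1141 g = 114.10 mg
L-leucine: 62.8 mg/L × 0.175 L = 10.99 mg
glycerol: 1.53 g per 100 mL × 175 mL ÷ 100 = 2.68 g

L-asparagine 208.25 mg; L-cysteine hydrochloride 114.10 mg; L-leucine 10.99 mg; glycerol 2.68 g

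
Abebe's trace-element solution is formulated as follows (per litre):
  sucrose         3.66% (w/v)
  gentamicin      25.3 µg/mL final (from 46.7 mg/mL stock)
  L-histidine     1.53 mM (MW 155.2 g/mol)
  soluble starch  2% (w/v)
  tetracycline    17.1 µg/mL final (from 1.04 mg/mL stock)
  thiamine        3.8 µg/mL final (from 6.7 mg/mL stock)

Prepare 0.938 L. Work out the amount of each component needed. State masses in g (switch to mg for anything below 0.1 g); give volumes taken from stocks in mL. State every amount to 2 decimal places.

sucrose 34.33 g; gentamicin 0.51 mL; L-histidine 0.22 g; soluble starch 18.76 g; tetracycline 15.42 mL; thiamine 0.53 mL

Working volume: 0.938 L.
sucrose: 3.66% w/v = 36.6 g/L → 36.6 × 0.938 L = 34.33 g
gentamicin: dilute stock: 25.3 µg/mL × 938 mL ÷ 46700 µg/mL = 0.51 mL
L-histidine: 1.53 mmol/L × 155.2 g/mol × 0.938 L ÷ 1000 = 0.22 g
soluble starch: 2% w/v = 20 g/L → 20 × 0.938 L = 18.76 g
tetracycline: dilute stock: 17.1 µg/mL × 938 mL ÷ 1040 µg/mL = 15.42 mL
thiamine: V = C2·V2/C1 = 3.8 µg/mL × 938 mL ÷ 6700 µg/mL = 0.53 mL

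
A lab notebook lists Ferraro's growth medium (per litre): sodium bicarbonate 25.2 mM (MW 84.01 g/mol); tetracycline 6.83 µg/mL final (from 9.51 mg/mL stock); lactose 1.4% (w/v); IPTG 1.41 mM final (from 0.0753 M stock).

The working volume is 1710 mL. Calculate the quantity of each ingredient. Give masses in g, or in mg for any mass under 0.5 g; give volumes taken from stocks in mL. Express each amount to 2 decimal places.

Target volume = 1710 mL = 1.71 L.
sodium bicarbonate: 25.2 mmol/L × 84.01 g/mol × 1.71 L ÷ 1000 = 3.62 g
tetracycline: C1V1 = C2V2 → 6.83 µg/mL × 1710 mL ÷ 9510 µg/mL = 1.23 mL
lactose: 1.4 g per 100 mL × 1710 mL ÷ 100 = 23.94 g
IPTG: V = C2·V2/C1 = 1.41 mM × 1710 mL ÷ 75.3 mM = 32.02 mL

sodium bicarbonate 3.62 g; tetracycline 1.23 mL; lactose 23.94 g; IPTG 32.02 mL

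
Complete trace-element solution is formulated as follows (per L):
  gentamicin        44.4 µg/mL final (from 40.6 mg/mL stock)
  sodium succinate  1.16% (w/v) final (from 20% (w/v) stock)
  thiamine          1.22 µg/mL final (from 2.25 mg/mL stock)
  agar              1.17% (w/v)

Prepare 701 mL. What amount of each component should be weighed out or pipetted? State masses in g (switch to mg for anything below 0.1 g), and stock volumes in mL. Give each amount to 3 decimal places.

Target volume = 701 mL = 0.701 L.
gentamicin: C1V1 = C2V2 → 44.4 µg/mL × 701 mL ÷ 40600 µg/mL = 0.767 mL
sodium succinate: dilute stock: 1.16% ÷ 20% × 701 mL = 40.658 mL
thiamine: V = C2·V2/C1 = 1.22 µg/mL × 701 mL ÷ 2250 µg/mL = 0.380 mL
agar: 1.17% w/v = 11.7 g/L → 11.7 × 0.701 L = 8.202 g

gentamicin 0.767 mL; sodium succinate 40.658 mL; thiamine 0.380 mL; agar 8.202 g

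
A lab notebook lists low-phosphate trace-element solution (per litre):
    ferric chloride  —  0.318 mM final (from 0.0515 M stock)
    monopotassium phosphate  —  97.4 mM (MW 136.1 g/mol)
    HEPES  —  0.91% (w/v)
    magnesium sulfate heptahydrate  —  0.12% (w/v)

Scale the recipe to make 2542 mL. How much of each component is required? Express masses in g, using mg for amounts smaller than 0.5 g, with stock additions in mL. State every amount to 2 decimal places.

Working volume: 2542 mL = 2.542 L.
ferric chloride: V = C2·V2/C1 = 0.318 mM × 2542 mL ÷ 51.5 mM = 15.70 mL
monopotassium phosphate: 97.4 mmol/L × 136.1 g/mol × 2.542 L ÷ 1000 = 33.70 g
HEPES: 0.91 g per 100 mL × 2542 mL ÷ 100 = 23.13 g
magnesium sulfate heptahydrate: 0.12 g per 100 mL × 2542 mL ÷ 100 = 3.05 g

ferric chloride 15.70 mL; monopotassium phosphate 33.70 g; HEPES 23.13 g; magnesium sulfate heptahydrate 3.05 g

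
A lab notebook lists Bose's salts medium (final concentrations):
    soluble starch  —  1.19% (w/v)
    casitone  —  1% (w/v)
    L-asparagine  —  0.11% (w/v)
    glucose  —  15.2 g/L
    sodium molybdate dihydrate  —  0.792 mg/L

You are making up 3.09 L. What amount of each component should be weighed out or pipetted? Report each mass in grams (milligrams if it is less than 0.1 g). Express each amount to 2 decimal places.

Working volume: 3.09 L.
soluble starch: 1.19 g per 100 mL × 3090 mL ÷ 100 = 36.77 g
casitone: 1 g per 100 mL × 3090 mL ÷ 100 = 30.90 g
L-asparagine: 0.11 g per 100 mL × 3090 mL ÷ 100 = 3.40 g
glucose: 15.2 g/L × 3.09 L = 46.97 g
sodium molybdate dihydrate: 0.792 mg/L × 3.09 L = 2.45 mg

soluble starch 36.77 g; casitone 30.90 g; L-asparagine 3.40 g; glucose 46.97 g; sodium molybdate dihydrate 2.45 mg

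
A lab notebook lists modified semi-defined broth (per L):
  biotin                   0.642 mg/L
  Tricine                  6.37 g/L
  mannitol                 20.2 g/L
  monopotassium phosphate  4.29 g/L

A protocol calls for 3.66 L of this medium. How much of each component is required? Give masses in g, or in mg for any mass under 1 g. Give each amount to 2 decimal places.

Scale factor relative to 1 L: 3.66.
biotin: 0.642 mg/L × 3.66 L = 2.35 mg
Tricine: 6.37 g/L × 3.66 L = 23.31 g
mannitol: 20.2 g/L × 3.66 L = 73.93 g
monopotassium phosphate: 4.29 g/L × 3.66 L = 15.70 g

biotin 2.35 mg; Tricine 23.31 g; mannitol 73.93 g; monopotassium phosphate 15.70 g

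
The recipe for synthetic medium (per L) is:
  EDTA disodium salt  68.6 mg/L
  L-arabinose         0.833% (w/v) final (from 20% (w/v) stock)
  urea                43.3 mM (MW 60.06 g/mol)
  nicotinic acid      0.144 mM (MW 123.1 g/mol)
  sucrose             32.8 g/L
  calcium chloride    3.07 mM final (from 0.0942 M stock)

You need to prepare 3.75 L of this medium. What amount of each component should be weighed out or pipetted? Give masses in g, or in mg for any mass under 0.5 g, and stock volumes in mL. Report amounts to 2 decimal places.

EDTA disodium salt 257.25 mg; L-arabinose 156.19 mL; urea 9.75 g; nicotinic acid 66.47 mg; sucrose 123.00 g; calcium chloride 122.21 mL

Working volume: 3.75 L.
EDTA disodium salt: 68.6 mg/L × 3.75 L = 257.25 mg
L-arabinose: V = C2·V2/C1 = 0.833% ÷ 20% × 3750 mL = 156.19 mL
urea: 43.3 mmol/L × 60.06 g/mol × 3.75 L ÷ 1000 = 9.75 g
nicotinic acid: 0.144 mmol/L × 123.1 mg/mmol × 3.75 L = 66.47 mg
sucrose: 32.8 g/L × 3.75 L = 123.00 g
calcium chloride: dilute stock: 3.07 mM × 3750 mL ÷ 94.2 mM = 122.21 mL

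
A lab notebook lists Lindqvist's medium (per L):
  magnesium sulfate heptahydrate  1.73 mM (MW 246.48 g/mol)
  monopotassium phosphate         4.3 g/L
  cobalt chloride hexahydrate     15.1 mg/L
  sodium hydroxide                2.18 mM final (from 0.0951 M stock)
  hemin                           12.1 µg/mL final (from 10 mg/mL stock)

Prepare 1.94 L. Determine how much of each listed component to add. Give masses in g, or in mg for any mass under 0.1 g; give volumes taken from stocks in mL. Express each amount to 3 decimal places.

Working volume: 1.94 L.
magnesium sulfate heptahydrate: 1.73 mmol/L × 246.48 g/mol × 1.94 L ÷ 1000 = 0.827 g
monopotassium phosphate: 4.3 g/L × 1.94 L = 8.342 g
cobalt chloride hexahydrate: 15.1 mg/L × 1.94 L = 29.294 mg
sodium hydroxide: C1V1 = C2V2 → 2.18 mM × 1940 mL ÷ 95.1 mM = 44.471 mL
hemin: dilute stock: 12.1 µg/mL × 1940 mL ÷ 10000 µg/mL = 2.347 mL

magnesium sulfate heptahydrate 0.827 g; monopotassium phosphate 8.342 g; cobalt chloride hexahydrate 29.294 mg; sodium hydroxide 44.471 mL; hemin 2.347 mL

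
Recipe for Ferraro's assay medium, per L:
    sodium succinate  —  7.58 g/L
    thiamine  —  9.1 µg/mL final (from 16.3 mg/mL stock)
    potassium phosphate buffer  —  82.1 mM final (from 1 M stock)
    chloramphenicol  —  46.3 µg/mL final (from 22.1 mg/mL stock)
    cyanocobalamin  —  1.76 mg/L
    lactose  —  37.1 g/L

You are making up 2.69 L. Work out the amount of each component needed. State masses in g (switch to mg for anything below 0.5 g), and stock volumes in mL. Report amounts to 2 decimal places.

Scale factor relative to 1 L: 2.69.
sodium succinate: 7.58 g/L × 2.69 L = 20.39 g
thiamine: V = C2·V2/C1 = 9.1 µg/mL × 2690 mL ÷ 16300 µg/mL = 1.50 mL
potassium phosphate buffer: C1V1 = C2V2 → 82.1 mM × 2690 mL ÷ 1000 mM = 220.85 mL
chloramphenicol: V = C2·V2/C1 = 46.3 µg/mL × 2690 mL ÷ 22100 µg/mL = 5.64 mL
cyanocobalamin: 1.76 mg/L × 2.69 L = 4.73 mg
lactose: 37.1 g/L × 2.69 L = 99.80 g

sodium succinate 20.39 g; thiamine 1.50 mL; potassium phosphate buffer 220.85 mL; chloramphenicol 5.64 mL; cyanocobalamin 4.73 mg; lactose 99.80 g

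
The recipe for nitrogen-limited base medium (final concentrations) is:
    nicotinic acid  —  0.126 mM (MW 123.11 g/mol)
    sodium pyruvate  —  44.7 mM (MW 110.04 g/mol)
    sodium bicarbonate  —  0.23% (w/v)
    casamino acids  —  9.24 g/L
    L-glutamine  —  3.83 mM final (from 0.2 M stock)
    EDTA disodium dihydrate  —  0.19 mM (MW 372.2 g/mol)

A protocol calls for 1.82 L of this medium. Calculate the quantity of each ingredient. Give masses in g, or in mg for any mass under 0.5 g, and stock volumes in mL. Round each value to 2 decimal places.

nicotinic acid 28.23 mg; sodium pyruvate 8.95 g; sodium bicarbonate 4.19 g; casamino acids 16.82 g; L-glutamine 34.85 mL; EDTA disodium dihydrate 128.71 mg

Scale factor relative to 1 L: 1.82.
nicotinic acid: 0.126 mmol/L × 123.11 mg/mmol × 1.82 L = 28.23 mg
sodium pyruvate: 44.7 mmol/L × 110.04 g/mol × 1.82 L ÷ 1000 = 8.95 g
sodium bicarbonate: 0.23% w/v = 2.3 g/L → 2.3 × 1.82 L = 4.19 g
casamino acids: 9.24 g/L × 1.82 L = 16.82 g
L-glutamine: V = C2·V2/C1 = 3.83 mM × 1820 mL ÷ 200 mM = 34.85 mL
EDTA disodium dihydrate: 0.19 mmol/L × 372.2 mg/mmol × 1.82 L = 128.71 mg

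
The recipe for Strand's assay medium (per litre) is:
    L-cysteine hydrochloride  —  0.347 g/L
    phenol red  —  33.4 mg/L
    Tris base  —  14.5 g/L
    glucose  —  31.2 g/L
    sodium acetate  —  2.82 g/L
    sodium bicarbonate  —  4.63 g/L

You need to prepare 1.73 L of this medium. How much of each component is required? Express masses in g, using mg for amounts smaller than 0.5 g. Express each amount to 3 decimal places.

Scale factor relative to 1 L: 1.73.
L-cysteine hydrochloride: 0.347 g/L × 1.73 L = 0.600 g
phenol red: 33.4 mg/L × 1.73 L = 57.782 mg
Tris base: 14.5 g/L × 1.73 L = 25.085 g
glucose: 31.2 g/L × 1.73 L = 53.976 g
sodium acetate: 2.82 g/L × 1.73 L = 4.879 g
sodium bicarbonate: 4.63 g/L × 1.73 L = 8.010 g

L-cysteine hydrochloride 0.600 g; phenol red 57.782 mg; Tris base 25.085 g; glucose 53.976 g; sodium acetate 4.879 g; sodium bicarbonate 8.010 g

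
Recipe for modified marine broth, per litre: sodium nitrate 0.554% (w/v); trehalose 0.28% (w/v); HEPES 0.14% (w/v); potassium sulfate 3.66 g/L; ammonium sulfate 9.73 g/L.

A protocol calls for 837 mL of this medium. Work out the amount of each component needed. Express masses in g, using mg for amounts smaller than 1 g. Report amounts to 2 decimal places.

sodium nitrate 4.64 g; trehalose 2.34 g; HEPES 1.17 g; potassium sulfate 3.06 g; ammonium sulfate 8.14 g

Target volume = 837 mL = 0.837 L.
sodium nitrate: 0.554% w/v = 5.54 g/L → 5.54 × 0.837 L = 4.64 g
trehalose: 0.28% w/v = 2.8 g/L → 2.8 × 0.837 L = 2.34 g
HEPES: 0.14% w/v = 1.4 g/L → 1.4 × 0.837 L = 1.17 g
potassium sulfate: 3.66 g/L × 0.837 L = 3.06 g
ammonium sulfate: 9.73 g/L × 0.837 L = 8.14 g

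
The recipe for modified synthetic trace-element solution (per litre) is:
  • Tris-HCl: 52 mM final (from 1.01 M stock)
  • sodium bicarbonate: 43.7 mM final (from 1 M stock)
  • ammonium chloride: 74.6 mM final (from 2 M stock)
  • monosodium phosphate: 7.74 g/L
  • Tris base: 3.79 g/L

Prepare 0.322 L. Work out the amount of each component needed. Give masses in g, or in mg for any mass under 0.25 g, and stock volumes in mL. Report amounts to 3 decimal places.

Tris-HCl 16.578 mL; sodium bicarbonate 14.071 mL; ammonium chloride 12.011 mL; monosodium phosphate 2.492 g; Tris base 1.220 g

Scale factor relative to 1 L: 0.322.
Tris-HCl: dilute stock: 52 mM × 322 mL ÷ 1010 mM = 16.578 mL
sodium bicarbonate: dilute stock: 43.7 mM × 322 mL ÷ 1000 mM = 14.071 mL
ammonium chloride: V = C2·V2/C1 = 74.6 mM × 322 mL ÷ 2000 mM = 12.011 mL
monosodium phosphate: 7.74 g/L × 0.322 L = 2.492 g
Tris base: 3.79 g/L × 0.322 L = 1.220 g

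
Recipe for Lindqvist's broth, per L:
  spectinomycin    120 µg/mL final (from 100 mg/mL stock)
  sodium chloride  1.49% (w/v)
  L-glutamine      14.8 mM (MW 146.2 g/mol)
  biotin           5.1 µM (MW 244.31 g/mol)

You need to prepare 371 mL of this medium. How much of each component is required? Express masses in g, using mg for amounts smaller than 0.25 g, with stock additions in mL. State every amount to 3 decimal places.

Working volume: 371 mL = 0.371 L.
spectinomycin: V = C2·V2/C1 = 120 µg/mL × 371 mL ÷ 100000 µg/mL = 0.445 mL
sodium chloride: 1.49 g per 100 mL × 371 mL ÷ 100 = 5.528 g
L-glutamine: 14.8 mmol/L × 146.2 g/mol × 0.371 L ÷ 1000 = 0.803 g
biotin: 5.1 µmol/L × 244.31 g/mol × 0.371 L ÷ 1000 = 0.462 mg

spectinomycin 0.445 mL; sodium chloride 5.528 g; L-glutamine 0.803 g; biotin 0.462 mg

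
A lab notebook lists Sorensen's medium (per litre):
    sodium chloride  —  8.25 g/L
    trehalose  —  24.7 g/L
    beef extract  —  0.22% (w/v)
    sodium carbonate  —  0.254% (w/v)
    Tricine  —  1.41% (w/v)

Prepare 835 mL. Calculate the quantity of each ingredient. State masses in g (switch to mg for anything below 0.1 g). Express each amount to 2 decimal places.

sodium chloride 6.89 g; trehalose 20.62 g; beef extract 1.84 g; sodium carbonate 2.12 g; Tricine 11.77 g

Target volume = 835 mL = 0.835 L.
sodium chloride: 8.25 g/L × 0.835 L = 6.89 g
trehalose: 24.7 g/L × 0.835 L = 20.62 g
beef extract: 0.22 g per 100 mL × 835 mL ÷ 100 = 1.84 g
sodium carbonate: 0.254 g per 100 mL × 835 mL ÷ 100 = 2.12 g
Tricine: 1.41 g per 100 mL × 835 mL ÷ 100 = 11.77 g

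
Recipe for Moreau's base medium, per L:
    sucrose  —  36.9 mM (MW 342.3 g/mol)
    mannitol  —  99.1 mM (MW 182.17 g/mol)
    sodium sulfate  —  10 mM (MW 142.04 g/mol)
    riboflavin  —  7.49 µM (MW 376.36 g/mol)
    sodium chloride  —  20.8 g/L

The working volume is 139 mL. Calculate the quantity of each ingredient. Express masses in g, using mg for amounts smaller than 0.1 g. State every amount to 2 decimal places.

Scale factor relative to 1 L: 0.139.
sucrose: 36.9 mmol/L × 342.3 g/mol × 0.139 L ÷ 1000 = 1.76 g
mannitol: 99.1 mmol/L × 182.17 g/mol × 0.139 L ÷ 1000 = 2.51 g
sodium sulfate: 10 mmol/L × 142.04 g/mol × 0.139 L ÷ 1000 = 0.20 g
riboflavin: 7.49 µmol/L × 376.36 g/mol × 0.139 L ÷ 1000 = 0.39 mg
sodium chloride: 20.8 g/L × 0.139 L = 2.89 g

sucrose 1.76 g; mannitol 2.51 g; sodium sulfate 0.20 g; riboflavin 0.39 mg; sodium chloride 2.89 g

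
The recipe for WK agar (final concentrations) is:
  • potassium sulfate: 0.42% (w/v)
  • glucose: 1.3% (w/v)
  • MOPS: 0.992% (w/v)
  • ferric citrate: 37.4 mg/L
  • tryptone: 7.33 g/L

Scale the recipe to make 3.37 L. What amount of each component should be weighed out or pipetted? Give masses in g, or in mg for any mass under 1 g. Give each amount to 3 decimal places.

Scale factor relative to 1 L: 3.37.
potassium sulfate: 0.42% w/v = 4.2 g/L → 4.2 × 3.37 L = 14.154 g
glucose: 1.3% w/v = 13 g/L → 13 × 3.37 L = 43.810 g
MOPS: 0.992% w/v = 9.92 g/L → 9.92 × 3.37 L = 33.430 g
ferric citrate: 37.4 mg/L × 3.37 L = 126.038 mg
tryptone: 7.33 g/L × 3.37 L = 24.702 g

potassium sulfate 14.154 g; glucose 43.810 g; MOPS 33.430 g; ferric citrate 126.038 mg; tryptone 24.702 g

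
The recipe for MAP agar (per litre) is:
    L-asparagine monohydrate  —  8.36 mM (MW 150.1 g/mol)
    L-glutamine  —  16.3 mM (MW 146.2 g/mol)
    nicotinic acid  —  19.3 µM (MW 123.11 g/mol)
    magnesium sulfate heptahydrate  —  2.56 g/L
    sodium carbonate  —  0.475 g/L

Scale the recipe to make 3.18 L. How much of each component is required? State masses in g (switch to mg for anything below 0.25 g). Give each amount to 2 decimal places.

Working volume: 3.18 L.
L-asparagine monohydrate: 8.36 mmol/L × 150.1 g/mol × 3.18 L ÷ 1000 = 3.99 g
L-glutamine: 16.3 mmol/L × 146.2 g/mol × 3.18 L ÷ 1000 = 7.58 g
nicotinic acid: 19.3 µmol/L × 123.11 g/mol × 3.18 L ÷ 1000 = 7.56 mg
magnesium sulfate heptahydrate: 2.56 g/L × 3.18 L = 8.14 g
sodium carbonate: 0.475 g/L × 3.18 L = 1.51 g

L-asparagine monohydrate 3.99 g; L-glutamine 7.58 g; nicotinic acid 7.56 mg; magnesium sulfate heptahydrate 8.14 g; sodium carbonate 1.51 g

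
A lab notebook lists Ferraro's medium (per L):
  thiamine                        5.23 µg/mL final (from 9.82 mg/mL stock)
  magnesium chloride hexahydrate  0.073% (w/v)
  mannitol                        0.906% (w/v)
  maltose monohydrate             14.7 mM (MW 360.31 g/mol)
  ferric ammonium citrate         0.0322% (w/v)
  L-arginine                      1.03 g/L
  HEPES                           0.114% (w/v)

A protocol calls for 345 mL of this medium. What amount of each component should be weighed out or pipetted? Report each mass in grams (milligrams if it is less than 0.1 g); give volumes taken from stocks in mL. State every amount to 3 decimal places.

Working volume: 345 mL = 0.345 L.
thiamine: dilute stock: 5.23 µg/mL × 345 mL ÷ 9820 µg/mL = 0.184 mL
magnesium chloride hexahydrate: 0.073 g per 100 mL × 345 mL ÷ 100 = 0.252 g
mannitol: 0.906% w/v = 9.06 g/L → 9.06 × 0.345 L = 3.126 g
maltose monohydrate: 14.7 mmol/L × 360.31 g/mol × 0.345 L ÷ 1000 = 1.827 g
ferric ammonium citrate: 0.0322 g per 100 mL × 345 mL ÷ 100 = 0.111 g
L-arginine: 1.03 g/L × 0.345 L = 0.355 g
HEPES: 0.114% w/v = 1.14 g/L → 1.14 × 0.345 L = 0.393 g

thiamine 0.184 mL; magnesium chloride hexahydrate 0.252 g; mannitol 3.126 g; maltose monohydrate 1.827 g; ferric ammonium citrate 0.111 g; L-arginine 0.355 g; HEPES 0.393 g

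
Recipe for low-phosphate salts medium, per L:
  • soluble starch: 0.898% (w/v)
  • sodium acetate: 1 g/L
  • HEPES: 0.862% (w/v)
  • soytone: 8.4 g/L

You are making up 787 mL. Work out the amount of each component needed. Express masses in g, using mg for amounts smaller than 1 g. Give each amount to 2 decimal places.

soluble starch 7.07 g; sodium acetate 787.00 mg; HEPES 6.78 g; soytone 6.61 g

Target volume = 787 mL = 0.787 L.
soluble starch: 0.898% w/v = 8.98 g/L → 8.98 × 0.787 L = 7.07 g
sodium acetate: 1 g/L × 0.787 L = 0.787 g = 787.00 mg
HEPES: 0.862% w/v = 8.62 g/L → 8.62 × 0.787 L = 6.78 g
soytone: 8.4 g/L × 0.787 L = 6.61 g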